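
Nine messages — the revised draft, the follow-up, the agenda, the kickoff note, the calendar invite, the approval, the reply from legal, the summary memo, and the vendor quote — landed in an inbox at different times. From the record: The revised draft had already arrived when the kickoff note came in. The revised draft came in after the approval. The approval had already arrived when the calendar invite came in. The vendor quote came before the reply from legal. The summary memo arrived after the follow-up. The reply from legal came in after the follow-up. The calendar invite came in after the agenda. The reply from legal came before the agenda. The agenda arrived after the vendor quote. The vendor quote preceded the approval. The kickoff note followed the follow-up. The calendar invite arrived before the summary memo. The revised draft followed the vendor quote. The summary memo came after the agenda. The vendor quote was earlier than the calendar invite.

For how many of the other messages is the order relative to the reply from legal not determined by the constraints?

3

Forced before the reply from legal: the follow-up and the vendor quote; forced after the reply from legal: the agenda, the calendar invite, and the summary memo.
That leaves the approval, the kickoff note, and the revised draft with no forced order relative to the reply from legal — 3.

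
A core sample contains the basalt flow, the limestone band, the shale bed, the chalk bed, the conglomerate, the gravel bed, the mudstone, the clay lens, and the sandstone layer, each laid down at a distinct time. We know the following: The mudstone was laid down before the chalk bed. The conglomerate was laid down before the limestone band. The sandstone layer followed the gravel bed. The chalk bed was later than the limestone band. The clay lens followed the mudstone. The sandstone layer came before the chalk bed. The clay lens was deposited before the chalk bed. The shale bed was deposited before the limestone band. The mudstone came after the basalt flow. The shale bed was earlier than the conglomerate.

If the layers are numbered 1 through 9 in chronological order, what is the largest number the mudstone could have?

The mudstone must come before the chalk bed and the clay lens — 2 layers forced after it.
Everything else can be placed before the mudstone in some valid order, so the mudstone can sit as late as position 9 − 2 = 7.

7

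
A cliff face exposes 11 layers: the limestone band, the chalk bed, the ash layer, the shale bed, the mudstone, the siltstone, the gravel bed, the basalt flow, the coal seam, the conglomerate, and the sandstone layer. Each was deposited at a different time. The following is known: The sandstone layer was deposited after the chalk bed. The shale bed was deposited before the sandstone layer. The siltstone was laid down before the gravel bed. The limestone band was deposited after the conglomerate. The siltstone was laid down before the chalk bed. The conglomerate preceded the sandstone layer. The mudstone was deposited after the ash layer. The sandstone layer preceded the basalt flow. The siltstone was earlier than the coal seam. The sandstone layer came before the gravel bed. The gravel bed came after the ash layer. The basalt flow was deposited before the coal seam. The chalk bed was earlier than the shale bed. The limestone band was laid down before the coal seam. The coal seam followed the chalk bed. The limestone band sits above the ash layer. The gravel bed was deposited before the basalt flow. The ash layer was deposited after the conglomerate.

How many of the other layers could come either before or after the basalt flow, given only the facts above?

2

Forced before the basalt flow: the ash layer, the chalk bed, the conglomerate, the gravel bed, the sandstone layer, the shale bed, and the siltstone; forced after the basalt flow: the coal seam.
That leaves the limestone band and the mudstone with no forced order relative to the basalt flow — 2.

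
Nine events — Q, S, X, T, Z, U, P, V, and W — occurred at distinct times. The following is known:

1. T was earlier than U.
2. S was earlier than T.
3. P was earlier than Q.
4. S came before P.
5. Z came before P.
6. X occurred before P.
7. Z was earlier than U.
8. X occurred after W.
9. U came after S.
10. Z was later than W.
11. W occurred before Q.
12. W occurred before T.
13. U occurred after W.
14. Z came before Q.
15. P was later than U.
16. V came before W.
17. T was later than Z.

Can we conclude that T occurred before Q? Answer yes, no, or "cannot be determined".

Chain the constraints: T → U → P → Q. Each link is directly stated, so T comes before Q.

yes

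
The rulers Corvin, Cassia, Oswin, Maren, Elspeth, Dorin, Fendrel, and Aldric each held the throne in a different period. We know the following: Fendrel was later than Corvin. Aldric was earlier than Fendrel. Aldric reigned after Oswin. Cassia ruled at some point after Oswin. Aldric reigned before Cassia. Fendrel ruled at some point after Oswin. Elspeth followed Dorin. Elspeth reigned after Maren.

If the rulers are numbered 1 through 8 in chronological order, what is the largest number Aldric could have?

6

Aldric must come before Cassia and Fendrel — 2 rulers forced after them.
Everything else can be placed before Aldric in some valid order, so Aldric can sit as late as position 8 − 2 = 6.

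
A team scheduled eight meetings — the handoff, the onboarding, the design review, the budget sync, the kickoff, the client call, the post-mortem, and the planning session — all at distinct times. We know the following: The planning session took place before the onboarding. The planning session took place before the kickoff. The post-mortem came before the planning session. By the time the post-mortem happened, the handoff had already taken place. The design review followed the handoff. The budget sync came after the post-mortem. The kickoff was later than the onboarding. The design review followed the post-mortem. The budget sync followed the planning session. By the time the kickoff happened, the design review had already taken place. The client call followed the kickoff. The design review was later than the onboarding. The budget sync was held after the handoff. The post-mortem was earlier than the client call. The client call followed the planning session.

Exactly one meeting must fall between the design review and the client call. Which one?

the kickoff

Tracing the constraints gives the design review → the kickoff → the client call, so the kickoff sits after the design review and before the client call.
No other meeting is forced both after the design review and before the client call.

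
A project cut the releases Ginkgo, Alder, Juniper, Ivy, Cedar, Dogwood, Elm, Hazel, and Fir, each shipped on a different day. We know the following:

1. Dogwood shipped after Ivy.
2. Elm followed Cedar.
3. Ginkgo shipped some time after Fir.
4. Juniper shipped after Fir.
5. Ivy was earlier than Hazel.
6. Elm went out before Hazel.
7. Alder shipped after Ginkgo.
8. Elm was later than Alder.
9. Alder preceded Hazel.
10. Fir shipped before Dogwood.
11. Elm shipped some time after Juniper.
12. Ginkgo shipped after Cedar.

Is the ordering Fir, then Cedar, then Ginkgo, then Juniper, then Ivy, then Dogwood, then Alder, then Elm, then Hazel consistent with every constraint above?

yes

Check each stated constraint against the proposed order — e.g. Fir is ahead of Dogwood; Cedar is ahead of Elm. Every pair is in the required order; nothing is violated.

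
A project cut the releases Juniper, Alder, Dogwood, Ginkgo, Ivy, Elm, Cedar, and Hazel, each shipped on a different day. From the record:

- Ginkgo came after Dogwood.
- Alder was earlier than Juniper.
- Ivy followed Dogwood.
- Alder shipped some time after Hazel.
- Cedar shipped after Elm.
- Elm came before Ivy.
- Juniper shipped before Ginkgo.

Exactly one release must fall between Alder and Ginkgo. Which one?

Juniper

Tracing the constraints gives Alder → Juniper → Ginkgo, so Juniper sits after Alder and before Ginkgo.
No other release is forced both after Alder and before Ginkgo.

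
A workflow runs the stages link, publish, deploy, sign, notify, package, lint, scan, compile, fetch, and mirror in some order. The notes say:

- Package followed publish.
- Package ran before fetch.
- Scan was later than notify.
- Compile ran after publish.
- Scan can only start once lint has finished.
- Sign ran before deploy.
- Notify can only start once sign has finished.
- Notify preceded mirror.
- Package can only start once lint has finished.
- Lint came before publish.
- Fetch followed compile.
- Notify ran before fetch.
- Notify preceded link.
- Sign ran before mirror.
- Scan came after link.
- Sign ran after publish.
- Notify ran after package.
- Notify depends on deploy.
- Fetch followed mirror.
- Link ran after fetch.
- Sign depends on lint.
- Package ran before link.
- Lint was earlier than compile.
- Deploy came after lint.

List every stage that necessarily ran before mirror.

Directly stated before mirror: notify and sign.
Deploy reaches mirror via deploy → notify → mirror.
Lint reaches mirror via lint → sign → mirror.
Package reaches mirror via package → notify → mirror.
Likewise publish reaches mirror by chaining the stated constraints.

deploy, lint, notify, package, publish, sign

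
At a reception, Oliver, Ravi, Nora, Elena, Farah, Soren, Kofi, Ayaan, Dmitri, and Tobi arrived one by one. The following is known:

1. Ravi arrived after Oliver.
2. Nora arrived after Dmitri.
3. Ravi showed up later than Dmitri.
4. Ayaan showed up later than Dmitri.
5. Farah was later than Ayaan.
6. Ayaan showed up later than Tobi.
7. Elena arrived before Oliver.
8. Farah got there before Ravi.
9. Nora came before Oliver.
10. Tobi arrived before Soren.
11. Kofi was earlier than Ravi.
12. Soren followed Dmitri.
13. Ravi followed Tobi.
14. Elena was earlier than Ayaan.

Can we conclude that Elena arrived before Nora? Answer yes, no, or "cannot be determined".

cannot be determined

No chain of stated constraints runs from Elena to Nora, and none runs from Nora to Elena either.
So the relative order of Elena and Nora is not fixed by the given facts.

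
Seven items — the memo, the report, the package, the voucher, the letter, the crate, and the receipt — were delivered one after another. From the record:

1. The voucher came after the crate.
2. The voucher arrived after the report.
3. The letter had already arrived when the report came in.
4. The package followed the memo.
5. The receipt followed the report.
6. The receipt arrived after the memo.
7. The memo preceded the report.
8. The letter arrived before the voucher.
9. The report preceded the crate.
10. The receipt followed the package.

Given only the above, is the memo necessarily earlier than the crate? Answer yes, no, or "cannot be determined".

yes

Chain the constraints: the memo → the report → the crate. Each link is directly stated, so the memo comes before the crate.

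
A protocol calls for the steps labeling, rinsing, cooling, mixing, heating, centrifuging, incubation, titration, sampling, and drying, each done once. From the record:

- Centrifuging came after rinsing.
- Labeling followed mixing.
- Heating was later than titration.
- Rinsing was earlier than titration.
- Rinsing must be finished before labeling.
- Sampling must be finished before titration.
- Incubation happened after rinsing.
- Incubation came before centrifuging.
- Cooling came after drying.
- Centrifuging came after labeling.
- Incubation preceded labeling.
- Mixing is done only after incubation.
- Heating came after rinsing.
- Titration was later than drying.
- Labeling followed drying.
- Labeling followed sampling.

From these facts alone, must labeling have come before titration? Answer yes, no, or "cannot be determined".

No chain of stated constraints runs from labeling to titration, and none runs from titration to labeling either.
So the relative order of labeling and titration is not fixed by the given facts.

cannot be determined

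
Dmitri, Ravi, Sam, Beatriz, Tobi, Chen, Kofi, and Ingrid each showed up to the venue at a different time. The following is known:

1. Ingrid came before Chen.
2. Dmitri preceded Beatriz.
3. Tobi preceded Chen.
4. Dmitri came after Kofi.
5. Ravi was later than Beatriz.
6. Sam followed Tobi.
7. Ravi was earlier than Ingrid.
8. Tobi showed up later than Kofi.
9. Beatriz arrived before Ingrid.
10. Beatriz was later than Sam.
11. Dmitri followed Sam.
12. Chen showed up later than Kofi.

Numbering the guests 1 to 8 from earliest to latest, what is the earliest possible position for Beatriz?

Dmitri, Kofi, Sam, and Tobi must all come before Beatriz — 4 forced predecessors.
Nothing else is forced ahead of Beatriz, so their earliest slot is position 4 + 1 = 5.

5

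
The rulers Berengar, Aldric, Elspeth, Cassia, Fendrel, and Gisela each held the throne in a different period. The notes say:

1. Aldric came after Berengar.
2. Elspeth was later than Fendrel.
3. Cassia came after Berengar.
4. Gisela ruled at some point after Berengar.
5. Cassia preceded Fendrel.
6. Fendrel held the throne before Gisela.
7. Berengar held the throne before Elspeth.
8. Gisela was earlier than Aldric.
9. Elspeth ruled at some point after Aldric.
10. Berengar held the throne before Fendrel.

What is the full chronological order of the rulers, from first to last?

The constraints fix every adjacent pair, so only one ordering works:
Berengar → Cassia → Fendrel → Gisela → Aldric → Elspeth.

Berengar, Cassia, Fendrel, Gisela, Aldric, Elspeth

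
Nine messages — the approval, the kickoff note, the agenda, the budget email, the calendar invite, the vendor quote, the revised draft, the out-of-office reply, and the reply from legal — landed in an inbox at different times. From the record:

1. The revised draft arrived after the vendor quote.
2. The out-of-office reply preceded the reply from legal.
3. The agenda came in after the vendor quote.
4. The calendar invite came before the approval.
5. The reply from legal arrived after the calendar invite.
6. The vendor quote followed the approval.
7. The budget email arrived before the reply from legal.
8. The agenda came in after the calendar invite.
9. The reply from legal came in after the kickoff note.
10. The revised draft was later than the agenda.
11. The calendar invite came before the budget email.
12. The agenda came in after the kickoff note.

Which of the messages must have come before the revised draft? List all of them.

Directly stated before the revised draft: the agenda and the vendor quote.
The approval reaches the revised draft via the approval → the vendor quote → the revised draft.
The calendar invite reaches the revised draft via the calendar invite → the agenda → the revised draft.
The kickoff note reaches the revised draft via the kickoff note → the agenda → the revised draft.
No chain forces the budget email (or any of the others) ahead of the revised draft.

the agenda, the approval, the calendar invite, the kickoff note, the vendor quote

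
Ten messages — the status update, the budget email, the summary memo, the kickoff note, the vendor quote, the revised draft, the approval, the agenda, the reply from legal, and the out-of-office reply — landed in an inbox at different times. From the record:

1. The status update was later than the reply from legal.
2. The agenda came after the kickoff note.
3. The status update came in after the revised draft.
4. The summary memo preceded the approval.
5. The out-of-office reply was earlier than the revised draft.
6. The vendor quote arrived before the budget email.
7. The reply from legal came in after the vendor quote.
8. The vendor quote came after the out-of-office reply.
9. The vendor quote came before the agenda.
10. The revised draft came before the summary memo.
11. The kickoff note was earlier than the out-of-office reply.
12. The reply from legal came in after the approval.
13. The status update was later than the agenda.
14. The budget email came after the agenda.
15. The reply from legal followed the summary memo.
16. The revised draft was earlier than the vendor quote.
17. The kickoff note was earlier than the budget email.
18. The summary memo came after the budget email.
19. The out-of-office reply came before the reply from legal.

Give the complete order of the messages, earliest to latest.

The constraints fix every adjacent pair, so only one ordering works:
the kickoff note → the out-of-office reply → the revised draft → the vendor quote → the agenda → the budget email → the summary memo → the approval → the reply from legal → the status update.

the kickoff note, the out-of-office reply, the revised draft, the vendor quote, the agenda, the budget email, the summary memo, the approval, the reply from legal, the status update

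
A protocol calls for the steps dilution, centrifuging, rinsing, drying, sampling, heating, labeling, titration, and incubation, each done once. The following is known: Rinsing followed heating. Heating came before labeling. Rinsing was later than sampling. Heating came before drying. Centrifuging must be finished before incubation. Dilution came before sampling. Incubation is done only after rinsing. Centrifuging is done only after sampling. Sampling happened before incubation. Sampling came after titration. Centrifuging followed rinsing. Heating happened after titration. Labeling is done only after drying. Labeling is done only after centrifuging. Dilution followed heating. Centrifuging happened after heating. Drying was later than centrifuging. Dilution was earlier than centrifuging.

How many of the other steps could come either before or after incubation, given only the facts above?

2

Forced before incubation: centrifuging, dilution, heating, rinsing, sampling, and titration.
That leaves drying and labeling with no forced order relative to incubation — 2.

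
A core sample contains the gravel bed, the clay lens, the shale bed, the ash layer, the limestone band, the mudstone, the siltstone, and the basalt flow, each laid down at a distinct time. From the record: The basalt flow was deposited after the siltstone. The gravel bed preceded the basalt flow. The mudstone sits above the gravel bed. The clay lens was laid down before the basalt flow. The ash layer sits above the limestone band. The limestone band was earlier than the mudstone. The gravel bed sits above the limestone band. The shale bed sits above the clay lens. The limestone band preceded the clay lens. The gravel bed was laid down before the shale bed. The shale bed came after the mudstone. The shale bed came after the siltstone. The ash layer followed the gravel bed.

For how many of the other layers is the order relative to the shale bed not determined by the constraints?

2

Forced before the shale bed: the clay lens, the gravel bed, the limestone band, the mudstone, and the siltstone.
That leaves the ash layer and the basalt flow with no forced order relative to the shale bed — 2.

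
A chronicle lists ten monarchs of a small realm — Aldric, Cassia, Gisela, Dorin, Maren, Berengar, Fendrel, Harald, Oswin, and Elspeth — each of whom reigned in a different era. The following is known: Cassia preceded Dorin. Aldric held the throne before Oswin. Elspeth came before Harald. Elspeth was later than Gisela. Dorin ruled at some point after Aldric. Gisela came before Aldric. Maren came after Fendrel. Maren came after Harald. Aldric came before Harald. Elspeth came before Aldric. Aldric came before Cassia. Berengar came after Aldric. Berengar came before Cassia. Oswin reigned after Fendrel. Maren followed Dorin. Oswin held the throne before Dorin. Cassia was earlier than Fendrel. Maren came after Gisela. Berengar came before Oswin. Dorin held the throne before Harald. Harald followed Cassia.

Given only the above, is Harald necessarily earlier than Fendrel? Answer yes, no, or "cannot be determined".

Tracing the constraints gives Fendrel → Oswin → Dorin → Harald, so Fendrel must come before Harald.
That means Harald cannot be before Fendrel.

no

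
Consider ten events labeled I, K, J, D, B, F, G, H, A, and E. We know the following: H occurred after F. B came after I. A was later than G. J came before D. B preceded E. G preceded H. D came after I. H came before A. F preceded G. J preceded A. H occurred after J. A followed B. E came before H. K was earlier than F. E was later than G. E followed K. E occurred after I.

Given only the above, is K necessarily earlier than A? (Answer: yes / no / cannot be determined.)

yes

Chain the constraints: K → E → H → A. Each link is directly stated, so K comes before A.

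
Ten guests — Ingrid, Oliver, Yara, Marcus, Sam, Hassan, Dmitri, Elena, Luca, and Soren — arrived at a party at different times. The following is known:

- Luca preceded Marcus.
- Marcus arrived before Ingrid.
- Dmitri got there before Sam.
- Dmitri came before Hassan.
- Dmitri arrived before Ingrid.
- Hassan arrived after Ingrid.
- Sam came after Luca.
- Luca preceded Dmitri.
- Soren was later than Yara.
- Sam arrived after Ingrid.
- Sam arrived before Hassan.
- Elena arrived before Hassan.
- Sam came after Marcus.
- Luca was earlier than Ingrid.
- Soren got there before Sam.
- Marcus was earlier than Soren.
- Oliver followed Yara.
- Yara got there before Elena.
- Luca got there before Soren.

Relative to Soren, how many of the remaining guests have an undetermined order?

4

Forced before Soren: Luca, Marcus, and Yara; forced after Soren: Hassan and Sam.
That leaves Dmitri, Elena, Ingrid, and Oliver with no forced order relative to Soren — 4.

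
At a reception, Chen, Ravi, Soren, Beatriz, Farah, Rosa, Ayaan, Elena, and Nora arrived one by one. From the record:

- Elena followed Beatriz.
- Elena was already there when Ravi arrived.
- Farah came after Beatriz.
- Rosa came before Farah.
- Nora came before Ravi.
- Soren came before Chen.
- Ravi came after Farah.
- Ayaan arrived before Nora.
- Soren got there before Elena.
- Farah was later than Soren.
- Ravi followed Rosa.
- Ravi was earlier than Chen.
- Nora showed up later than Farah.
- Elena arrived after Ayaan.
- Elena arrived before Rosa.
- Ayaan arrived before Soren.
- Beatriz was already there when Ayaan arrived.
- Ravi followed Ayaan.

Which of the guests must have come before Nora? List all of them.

Directly stated before Nora: Ayaan and Farah.
Beatriz reaches Nora via Beatriz → Ayaan → Nora.
Elena reaches Nora via Elena → Rosa → Farah → Nora.
Rosa reaches Nora via Rosa → Farah → Nora.
Likewise Soren reaches Nora by chaining the stated constraints.

Ayaan, Beatriz, Elena, Farah, Rosa, Soren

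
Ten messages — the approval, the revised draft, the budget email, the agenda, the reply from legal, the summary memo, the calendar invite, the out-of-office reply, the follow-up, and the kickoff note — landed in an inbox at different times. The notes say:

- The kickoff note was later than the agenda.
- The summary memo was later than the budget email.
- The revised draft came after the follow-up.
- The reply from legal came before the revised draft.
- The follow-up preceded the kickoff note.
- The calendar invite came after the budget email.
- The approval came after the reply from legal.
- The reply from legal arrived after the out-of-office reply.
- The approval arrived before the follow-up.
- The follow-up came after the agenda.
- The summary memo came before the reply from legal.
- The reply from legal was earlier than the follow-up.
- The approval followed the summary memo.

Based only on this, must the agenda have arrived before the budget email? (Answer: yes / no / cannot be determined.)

No chain of stated constraints runs from the agenda to the budget email, and none runs from the budget email to the agenda either.
So the relative order of the agenda and the budget email is not fixed by the given facts.

cannot be determined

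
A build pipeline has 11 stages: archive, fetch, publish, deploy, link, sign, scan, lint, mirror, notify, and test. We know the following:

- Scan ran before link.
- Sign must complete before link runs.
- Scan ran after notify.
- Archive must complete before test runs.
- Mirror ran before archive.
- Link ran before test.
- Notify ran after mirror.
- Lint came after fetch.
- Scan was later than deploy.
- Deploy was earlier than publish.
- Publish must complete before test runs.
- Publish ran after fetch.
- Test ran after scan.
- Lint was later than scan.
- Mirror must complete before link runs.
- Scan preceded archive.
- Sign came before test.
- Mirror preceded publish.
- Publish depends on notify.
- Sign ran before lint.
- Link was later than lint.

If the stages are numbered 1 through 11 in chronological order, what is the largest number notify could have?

Notify must come before archive, link, lint, publish, scan, and test — 6 stages forced after it.
Everything else can be placed before notify in some valid order, so notify can sit as late as position 11 − 6 = 5.

5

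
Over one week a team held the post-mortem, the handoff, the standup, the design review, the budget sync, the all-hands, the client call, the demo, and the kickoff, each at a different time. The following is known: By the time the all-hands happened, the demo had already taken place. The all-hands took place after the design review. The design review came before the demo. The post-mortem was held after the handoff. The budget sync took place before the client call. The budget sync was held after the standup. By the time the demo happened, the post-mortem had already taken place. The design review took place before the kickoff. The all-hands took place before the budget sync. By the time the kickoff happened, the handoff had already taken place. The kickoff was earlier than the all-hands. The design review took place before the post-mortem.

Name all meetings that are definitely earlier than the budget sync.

the all-hands, the demo, the design review, the handoff, the kickoff, the post-mortem, the standup

Directly stated before the budget sync: the all-hands and the standup.
The demo reaches the budget sync via the demo → the all-hands → the budget sync.
The design review reaches the budget sync via the design review → the all-hands → the budget sync.
The handoff reaches the budget sync via the handoff → the kickoff → the all-hands → the budget sync.
Likewise the kickoff and the post-mortem each reach the budget sync by chaining the stated constraints.
No chain forces the client call ahead of the budget sync.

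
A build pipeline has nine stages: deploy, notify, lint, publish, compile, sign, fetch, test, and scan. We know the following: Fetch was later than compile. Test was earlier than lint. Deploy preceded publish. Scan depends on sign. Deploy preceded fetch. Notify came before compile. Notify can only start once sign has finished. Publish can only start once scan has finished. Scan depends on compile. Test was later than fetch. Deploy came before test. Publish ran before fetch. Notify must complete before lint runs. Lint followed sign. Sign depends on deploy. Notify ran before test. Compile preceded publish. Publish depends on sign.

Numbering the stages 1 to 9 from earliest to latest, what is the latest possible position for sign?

2

Sign must come before compile, fetch, lint, notify, publish, scan, and test — 7 stages forced after it.
Everything else can be placed before sign in some valid order, so sign can sit as late as position 9 − 7 = 2.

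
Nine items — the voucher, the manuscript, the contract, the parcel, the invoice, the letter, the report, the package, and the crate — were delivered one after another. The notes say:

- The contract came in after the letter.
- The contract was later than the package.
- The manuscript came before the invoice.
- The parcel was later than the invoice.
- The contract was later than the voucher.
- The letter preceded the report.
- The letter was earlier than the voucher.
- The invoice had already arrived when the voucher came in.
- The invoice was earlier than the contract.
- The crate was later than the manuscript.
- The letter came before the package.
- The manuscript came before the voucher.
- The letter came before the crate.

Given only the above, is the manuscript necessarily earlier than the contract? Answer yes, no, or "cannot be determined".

Chain the constraints: the manuscript → the voucher → the contract. Each link is directly stated, so the manuscript comes before the contract.

yes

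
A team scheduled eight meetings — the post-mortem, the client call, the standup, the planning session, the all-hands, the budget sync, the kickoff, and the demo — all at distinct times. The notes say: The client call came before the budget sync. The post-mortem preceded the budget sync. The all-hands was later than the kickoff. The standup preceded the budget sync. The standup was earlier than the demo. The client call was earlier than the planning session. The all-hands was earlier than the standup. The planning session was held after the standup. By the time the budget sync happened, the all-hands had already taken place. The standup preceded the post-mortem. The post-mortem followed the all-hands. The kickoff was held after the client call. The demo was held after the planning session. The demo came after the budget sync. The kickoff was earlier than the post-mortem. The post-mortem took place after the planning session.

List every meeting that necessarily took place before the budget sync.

the all-hands, the client call, the kickoff, the planning session, the post-mortem, the standup

Directly stated before the budget sync: the all-hands, the client call, the post-mortem, and the standup.
The kickoff reaches the budget sync via the kickoff → the post-mortem → the budget sync.
The planning session reaches the budget sync via the planning session → the post-mortem → the budget sync.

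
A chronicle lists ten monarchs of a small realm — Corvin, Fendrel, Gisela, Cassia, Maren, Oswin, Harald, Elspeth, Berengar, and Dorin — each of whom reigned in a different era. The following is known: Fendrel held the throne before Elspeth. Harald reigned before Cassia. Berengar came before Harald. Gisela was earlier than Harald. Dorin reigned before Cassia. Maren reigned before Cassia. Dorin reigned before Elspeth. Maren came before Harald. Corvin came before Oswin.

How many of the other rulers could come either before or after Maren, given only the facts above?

Forced after Maren: Cassia and Harald.
That leaves Berengar, Corvin, Dorin, Elspeth, Fendrel, Gisela, and Oswin with no forced order relative to Maren — 7.

7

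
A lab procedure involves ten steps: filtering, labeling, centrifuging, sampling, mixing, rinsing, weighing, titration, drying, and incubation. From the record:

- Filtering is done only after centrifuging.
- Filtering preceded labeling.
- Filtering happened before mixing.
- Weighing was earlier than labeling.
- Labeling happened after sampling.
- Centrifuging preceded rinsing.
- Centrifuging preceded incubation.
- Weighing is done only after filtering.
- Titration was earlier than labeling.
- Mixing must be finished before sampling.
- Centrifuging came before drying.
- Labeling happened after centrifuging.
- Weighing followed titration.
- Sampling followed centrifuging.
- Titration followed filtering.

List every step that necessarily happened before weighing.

centrifuging, filtering, titration

Directly stated before weighing: filtering and titration.
Centrifuging reaches weighing via centrifuging → filtering → weighing.
No chain forces rinsing (or any of the others) ahead of weighing.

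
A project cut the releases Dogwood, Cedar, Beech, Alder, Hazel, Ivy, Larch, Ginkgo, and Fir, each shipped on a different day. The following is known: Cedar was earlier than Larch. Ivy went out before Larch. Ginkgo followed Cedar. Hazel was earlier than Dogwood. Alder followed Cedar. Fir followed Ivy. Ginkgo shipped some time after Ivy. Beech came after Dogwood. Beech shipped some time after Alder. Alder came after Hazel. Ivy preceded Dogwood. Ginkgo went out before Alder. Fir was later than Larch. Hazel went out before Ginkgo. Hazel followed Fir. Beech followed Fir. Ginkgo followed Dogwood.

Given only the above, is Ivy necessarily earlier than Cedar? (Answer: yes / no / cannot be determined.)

cannot be determined

No chain of stated constraints runs from Ivy to Cedar, and none runs from Cedar to Ivy either.
So the relative order of Ivy and Cedar is not fixed by the given facts.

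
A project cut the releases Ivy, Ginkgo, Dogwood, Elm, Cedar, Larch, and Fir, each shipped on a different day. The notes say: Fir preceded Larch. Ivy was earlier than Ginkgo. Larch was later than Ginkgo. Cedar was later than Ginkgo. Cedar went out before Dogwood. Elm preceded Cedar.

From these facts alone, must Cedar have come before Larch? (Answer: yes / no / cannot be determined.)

No chain of stated constraints runs from Cedar to Larch, and none runs from Larch to Cedar either.
So the relative order of Cedar and Larch is not fixed by the given facts.

cannot be determined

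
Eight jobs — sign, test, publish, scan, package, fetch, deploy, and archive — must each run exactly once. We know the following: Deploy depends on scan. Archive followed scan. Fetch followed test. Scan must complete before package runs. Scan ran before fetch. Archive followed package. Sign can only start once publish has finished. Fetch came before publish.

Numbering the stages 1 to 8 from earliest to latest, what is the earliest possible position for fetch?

Scan and test must both come before fetch — 2 forced predecessors.
Nothing else is forced ahead of fetch, so its earliest slot is position 2 + 1 = 3.

3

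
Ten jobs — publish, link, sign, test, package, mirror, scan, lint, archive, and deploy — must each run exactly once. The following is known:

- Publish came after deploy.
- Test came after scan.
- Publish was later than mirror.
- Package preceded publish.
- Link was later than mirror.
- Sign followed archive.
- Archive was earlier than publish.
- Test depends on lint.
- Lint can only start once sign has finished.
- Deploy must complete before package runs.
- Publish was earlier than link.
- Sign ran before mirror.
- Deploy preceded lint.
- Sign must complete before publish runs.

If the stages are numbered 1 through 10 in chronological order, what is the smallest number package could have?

Deploy must come before package — 1 forced predecessor.
Nothing else is forced ahead of package, so its earliest slot is position 1 + 1 = 2.

2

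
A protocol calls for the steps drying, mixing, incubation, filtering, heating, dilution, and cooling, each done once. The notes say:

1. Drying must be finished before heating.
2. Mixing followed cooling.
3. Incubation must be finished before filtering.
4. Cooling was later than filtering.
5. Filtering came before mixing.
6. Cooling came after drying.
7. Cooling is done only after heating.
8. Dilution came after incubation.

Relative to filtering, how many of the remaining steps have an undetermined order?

Forced before filtering: incubation; forced after filtering: cooling and mixing.
That leaves dilution, drying, and heating with no forced order relative to filtering — 3.

3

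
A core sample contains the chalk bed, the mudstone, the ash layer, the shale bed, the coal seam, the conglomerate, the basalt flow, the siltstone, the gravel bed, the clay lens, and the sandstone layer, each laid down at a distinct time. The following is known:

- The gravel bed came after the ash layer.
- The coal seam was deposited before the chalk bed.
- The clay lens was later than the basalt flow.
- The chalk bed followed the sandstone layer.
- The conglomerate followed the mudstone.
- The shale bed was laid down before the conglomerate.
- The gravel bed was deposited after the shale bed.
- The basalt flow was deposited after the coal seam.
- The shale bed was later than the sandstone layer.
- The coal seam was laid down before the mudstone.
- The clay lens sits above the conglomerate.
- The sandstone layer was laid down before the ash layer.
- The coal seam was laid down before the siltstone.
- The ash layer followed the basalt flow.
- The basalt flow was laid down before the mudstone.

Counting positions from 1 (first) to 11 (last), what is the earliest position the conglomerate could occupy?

6

The basalt flow, the coal seam, the mudstone, the sandstone layer, and the shale bed must all come before the conglomerate — 5 forced predecessors.
Nothing else is forced ahead of the conglomerate, so its earliest slot is position 5 + 1 = 6.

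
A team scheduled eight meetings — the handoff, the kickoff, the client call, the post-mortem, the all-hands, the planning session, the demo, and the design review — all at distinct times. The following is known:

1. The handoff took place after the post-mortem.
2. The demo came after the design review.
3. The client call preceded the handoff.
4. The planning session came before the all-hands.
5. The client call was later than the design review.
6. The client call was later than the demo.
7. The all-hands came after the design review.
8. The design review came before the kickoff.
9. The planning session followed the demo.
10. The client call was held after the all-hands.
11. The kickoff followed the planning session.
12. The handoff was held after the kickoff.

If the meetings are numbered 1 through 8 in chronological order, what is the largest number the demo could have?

3

The demo must come before the all-hands, the client call, the handoff, the kickoff, and the planning session — 5 meetings forced after it.
Everything else can be placed before the demo in some valid order, so the demo can sit as late as position 8 − 5 = 3.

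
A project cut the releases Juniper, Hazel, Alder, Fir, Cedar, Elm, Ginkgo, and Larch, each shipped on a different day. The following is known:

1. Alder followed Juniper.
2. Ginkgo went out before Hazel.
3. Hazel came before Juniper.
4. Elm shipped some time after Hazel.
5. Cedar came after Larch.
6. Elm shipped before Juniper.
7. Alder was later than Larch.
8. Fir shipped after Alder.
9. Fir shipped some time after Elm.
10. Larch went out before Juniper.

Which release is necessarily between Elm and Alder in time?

Tracing the constraints gives Elm → Juniper → Alder, so Juniper sits after Elm and before Alder.
No other release is forced both after Elm and before Alder.

Juniper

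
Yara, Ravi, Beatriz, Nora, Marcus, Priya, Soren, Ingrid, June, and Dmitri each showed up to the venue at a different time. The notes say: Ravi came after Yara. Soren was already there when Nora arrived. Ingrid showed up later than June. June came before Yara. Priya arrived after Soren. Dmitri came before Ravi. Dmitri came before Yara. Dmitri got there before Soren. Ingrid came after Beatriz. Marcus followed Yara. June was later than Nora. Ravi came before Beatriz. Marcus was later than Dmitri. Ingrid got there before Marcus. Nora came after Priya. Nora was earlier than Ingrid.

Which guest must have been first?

Dmitri

Dmitri has a chain of constraints placing them before every other guest, so Dmitri must be first.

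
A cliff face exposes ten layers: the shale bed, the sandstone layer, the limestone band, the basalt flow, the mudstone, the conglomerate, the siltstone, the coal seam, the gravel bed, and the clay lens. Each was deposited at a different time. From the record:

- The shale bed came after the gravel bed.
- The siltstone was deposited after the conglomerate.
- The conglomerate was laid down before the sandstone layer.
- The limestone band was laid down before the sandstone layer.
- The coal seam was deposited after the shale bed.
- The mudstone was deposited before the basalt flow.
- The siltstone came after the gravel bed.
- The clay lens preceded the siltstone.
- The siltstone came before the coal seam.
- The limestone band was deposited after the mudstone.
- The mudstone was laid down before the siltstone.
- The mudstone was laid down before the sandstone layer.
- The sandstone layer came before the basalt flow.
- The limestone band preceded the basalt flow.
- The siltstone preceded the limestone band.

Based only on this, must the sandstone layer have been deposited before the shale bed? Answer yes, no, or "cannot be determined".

cannot be determined

No chain of stated constraints runs from the sandstone layer to the shale bed, and none runs from the shale bed to the sandstone layer either.
So the relative order of the sandstone layer and the shale bed is not fixed by the given facts.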